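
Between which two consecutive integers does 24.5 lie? 24 and 25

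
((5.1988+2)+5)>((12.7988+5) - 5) False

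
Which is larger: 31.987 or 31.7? 31.987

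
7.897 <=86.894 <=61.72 False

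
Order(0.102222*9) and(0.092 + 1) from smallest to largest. (0.102222*9), (0.092 + 1)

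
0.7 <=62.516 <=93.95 True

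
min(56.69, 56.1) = 56.1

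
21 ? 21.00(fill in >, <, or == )==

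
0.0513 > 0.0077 True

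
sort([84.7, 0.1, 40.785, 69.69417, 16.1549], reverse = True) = [84.7, 69.69417, 40.785, 16.1549, 0.1]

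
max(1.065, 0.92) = 1.065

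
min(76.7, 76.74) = 76.7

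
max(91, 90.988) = 91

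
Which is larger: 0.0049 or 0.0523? 0.0523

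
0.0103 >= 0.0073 True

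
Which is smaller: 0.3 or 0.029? 0.029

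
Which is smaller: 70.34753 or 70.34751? 70.34751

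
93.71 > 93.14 True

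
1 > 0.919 True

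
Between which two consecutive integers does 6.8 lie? 6 and 7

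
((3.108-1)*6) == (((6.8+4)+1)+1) False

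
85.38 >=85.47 False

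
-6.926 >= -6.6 False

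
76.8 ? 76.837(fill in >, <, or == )<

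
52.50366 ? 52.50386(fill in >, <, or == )<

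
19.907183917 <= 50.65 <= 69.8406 True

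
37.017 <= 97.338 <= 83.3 False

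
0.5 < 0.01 False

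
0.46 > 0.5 False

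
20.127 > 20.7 False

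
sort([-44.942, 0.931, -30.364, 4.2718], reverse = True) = [4.2718, 0.931, -30.364, -44.942]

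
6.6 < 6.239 False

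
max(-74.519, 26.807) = 26.807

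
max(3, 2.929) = 3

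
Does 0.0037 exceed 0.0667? No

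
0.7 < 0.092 False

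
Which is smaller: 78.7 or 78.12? 78.12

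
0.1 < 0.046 False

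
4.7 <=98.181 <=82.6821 False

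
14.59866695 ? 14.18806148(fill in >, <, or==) >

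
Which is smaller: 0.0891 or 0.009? 0.009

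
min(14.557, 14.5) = 14.5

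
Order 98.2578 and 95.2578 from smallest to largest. 95.2578, 98.2578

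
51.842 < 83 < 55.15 False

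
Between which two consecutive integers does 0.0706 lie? 0 and 1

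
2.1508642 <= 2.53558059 True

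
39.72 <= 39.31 False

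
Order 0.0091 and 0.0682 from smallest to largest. 0.0091, 0.0682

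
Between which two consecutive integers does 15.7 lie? 15 and 16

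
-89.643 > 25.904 False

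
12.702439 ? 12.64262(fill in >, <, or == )>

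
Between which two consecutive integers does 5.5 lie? 5 and 6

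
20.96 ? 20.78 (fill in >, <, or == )>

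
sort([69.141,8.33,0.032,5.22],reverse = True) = [69.141,8.33,5.22,0.032]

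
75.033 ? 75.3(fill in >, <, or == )<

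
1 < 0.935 False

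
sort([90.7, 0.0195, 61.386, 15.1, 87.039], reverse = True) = [90.7, 87.039, 61.386, 15.1, 0.0195]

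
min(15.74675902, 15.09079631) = 15.09079631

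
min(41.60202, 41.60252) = 41.60202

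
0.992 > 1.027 False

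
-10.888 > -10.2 False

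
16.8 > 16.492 True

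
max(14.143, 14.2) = 14.2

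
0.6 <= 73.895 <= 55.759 False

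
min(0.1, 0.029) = 0.029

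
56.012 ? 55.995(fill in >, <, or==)>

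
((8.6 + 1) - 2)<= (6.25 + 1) False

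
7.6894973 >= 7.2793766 True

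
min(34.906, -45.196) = -45.196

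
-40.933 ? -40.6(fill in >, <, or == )<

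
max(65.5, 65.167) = 65.5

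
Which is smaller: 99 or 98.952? 98.952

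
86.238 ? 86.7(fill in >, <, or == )<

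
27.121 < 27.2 True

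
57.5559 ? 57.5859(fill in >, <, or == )<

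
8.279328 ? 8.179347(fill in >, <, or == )>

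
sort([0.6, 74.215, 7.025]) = [0.6, 7.025, 74.215]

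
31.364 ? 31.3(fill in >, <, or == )>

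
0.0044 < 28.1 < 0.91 False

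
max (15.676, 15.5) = 15.676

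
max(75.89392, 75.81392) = 75.89392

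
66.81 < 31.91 False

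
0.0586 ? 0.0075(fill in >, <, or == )>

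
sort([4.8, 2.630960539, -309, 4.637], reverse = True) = [4.8, 4.637, 2.630960539, -309]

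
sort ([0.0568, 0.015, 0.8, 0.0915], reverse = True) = [0.8, 0.0915, 0.0568, 0.015]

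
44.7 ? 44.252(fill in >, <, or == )>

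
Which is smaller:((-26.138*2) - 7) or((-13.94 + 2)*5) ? ((-13.94 + 2)*5)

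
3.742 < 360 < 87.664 False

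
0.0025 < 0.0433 True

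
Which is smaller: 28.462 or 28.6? 28.462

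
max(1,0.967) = 1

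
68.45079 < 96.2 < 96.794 True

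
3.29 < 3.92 True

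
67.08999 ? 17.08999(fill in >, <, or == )>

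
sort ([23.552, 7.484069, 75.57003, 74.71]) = [7.484069, 23.552, 74.71, 75.57003]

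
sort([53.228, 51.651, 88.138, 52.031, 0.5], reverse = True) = [88.138, 53.228, 52.031, 51.651, 0.5]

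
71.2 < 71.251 True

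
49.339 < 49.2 False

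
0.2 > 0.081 True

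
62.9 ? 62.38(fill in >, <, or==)>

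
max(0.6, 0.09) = 0.6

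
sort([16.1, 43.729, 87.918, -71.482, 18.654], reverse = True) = [87.918, 43.729, 18.654, 16.1, -71.482]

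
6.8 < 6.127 False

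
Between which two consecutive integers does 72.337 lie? 72 and 73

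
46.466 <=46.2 False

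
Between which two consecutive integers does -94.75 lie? -95 and -94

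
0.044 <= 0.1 True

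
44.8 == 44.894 False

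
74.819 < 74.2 False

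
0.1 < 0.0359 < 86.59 False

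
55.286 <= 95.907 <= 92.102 False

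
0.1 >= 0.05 True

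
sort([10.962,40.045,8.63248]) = [8.63248,10.962,40.045]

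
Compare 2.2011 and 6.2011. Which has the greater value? 6.2011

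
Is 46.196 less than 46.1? No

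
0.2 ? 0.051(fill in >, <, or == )>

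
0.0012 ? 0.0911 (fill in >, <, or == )<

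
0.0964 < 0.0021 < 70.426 False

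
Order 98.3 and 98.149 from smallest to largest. 98.149, 98.3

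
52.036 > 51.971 True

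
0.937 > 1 False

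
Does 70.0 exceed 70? No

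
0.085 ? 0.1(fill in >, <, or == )<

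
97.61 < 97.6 False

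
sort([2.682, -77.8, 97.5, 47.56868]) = [-77.8, 2.682, 47.56868, 97.5]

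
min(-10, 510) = -10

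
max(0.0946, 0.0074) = 0.0946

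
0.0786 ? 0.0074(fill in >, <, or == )>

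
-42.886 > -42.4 False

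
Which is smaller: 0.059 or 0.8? 0.059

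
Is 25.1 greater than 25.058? Yes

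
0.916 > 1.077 False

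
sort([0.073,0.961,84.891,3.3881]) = [0.073,0.961,3.3881,84.891]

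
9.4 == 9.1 False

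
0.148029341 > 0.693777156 False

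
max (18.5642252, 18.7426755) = 18.7426755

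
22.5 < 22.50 False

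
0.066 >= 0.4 False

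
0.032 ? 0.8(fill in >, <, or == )<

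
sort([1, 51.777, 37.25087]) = [1, 37.25087, 51.777]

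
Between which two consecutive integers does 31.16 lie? 31 and 32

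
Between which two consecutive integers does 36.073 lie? 36 and 37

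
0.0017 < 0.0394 True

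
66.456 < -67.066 False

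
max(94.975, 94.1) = 94.975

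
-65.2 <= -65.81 False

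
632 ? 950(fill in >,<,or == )<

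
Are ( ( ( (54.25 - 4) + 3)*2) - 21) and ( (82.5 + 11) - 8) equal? Yes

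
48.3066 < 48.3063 False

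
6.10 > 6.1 False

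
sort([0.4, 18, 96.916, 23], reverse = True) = [96.916, 23, 18, 0.4]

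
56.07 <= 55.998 False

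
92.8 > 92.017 True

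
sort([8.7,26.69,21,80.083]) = [8.7,21,26.69,80.083]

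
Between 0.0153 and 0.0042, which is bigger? 0.0153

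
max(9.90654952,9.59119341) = 9.90654952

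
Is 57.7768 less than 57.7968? Yes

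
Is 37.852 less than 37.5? No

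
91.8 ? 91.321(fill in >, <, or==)>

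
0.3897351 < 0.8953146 True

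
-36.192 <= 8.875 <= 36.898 True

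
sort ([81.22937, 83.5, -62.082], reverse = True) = [83.5, 81.22937, -62.082]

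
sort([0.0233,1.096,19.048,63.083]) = [0.0233,1.096,19.048,63.083]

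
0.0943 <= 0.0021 False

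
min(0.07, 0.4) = 0.07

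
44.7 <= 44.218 False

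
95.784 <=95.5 False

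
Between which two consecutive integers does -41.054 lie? -42 and -41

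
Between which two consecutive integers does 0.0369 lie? 0 and 1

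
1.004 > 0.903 True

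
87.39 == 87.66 False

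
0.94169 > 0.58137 True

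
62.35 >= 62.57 False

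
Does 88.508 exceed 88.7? No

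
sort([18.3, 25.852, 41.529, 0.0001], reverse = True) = [41.529, 25.852, 18.3, 0.0001]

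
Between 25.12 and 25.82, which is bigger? 25.82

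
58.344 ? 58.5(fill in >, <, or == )<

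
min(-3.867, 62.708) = -3.867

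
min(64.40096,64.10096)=64.10096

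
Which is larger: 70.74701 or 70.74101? 70.74701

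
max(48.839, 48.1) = 48.839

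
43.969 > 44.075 False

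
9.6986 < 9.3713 False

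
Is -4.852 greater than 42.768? No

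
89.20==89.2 True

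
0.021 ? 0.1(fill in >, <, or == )<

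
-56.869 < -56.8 True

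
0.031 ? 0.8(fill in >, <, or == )<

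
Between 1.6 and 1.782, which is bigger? 1.782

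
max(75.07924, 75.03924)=75.07924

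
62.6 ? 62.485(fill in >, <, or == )>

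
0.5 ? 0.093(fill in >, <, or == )>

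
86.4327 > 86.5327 False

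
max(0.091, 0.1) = 0.1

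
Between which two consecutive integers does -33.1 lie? -34 and -33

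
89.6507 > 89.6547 False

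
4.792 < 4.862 True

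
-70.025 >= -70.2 True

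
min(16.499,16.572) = 16.499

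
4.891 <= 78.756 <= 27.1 False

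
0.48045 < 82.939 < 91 True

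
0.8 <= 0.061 False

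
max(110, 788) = 788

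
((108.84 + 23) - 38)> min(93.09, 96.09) True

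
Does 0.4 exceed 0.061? Yes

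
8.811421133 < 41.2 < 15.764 False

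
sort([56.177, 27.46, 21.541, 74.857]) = [21.541, 27.46, 56.177, 74.857]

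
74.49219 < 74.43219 False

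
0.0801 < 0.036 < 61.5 False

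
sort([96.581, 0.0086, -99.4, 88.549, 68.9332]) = [-99.4, 0.0086, 68.9332, 88.549, 96.581]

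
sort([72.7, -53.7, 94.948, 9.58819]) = [-53.7, 9.58819, 72.7, 94.948]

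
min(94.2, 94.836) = 94.2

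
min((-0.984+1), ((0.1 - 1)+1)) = 0.016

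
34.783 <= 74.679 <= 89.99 True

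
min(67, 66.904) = 66.904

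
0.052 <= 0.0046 False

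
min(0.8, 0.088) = 0.088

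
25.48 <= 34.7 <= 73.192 True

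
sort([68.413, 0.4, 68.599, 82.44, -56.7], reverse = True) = [82.44, 68.599, 68.413, 0.4, -56.7]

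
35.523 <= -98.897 False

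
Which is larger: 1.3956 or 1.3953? 1.3956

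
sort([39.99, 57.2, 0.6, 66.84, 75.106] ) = [0.6, 39.99, 57.2, 66.84, 75.106]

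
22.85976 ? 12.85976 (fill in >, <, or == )>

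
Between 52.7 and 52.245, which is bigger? 52.7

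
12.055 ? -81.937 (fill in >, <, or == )>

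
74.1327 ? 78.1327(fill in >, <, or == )<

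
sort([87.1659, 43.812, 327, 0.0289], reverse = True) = [327, 87.1659, 43.812, 0.0289]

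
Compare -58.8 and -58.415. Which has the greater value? -58.415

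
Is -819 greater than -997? Yes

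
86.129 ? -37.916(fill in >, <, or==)>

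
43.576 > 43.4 True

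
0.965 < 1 True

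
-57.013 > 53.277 False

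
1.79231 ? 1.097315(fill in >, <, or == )>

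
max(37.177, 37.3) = 37.3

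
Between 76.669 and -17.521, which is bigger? 76.669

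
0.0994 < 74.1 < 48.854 False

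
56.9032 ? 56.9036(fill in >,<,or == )<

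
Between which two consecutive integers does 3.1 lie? 3 and 4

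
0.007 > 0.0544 False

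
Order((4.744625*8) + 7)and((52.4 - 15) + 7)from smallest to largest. ((52.4 - 15) + 7), ((4.744625*8) + 7)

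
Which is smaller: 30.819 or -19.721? -19.721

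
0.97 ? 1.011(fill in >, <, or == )<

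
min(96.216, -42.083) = -42.083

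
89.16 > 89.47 False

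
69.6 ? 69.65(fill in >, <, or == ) <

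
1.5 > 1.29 True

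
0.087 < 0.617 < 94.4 True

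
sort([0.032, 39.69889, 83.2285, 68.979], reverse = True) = [83.2285, 68.979, 39.69889, 0.032]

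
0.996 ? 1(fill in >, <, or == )<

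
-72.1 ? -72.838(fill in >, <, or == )>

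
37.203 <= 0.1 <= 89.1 False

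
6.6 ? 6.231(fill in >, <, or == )>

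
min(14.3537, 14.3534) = 14.3534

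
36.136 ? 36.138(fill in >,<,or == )<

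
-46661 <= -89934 False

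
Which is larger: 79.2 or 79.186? 79.2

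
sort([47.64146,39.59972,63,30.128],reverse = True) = [63,47.64146,39.59972,30.128]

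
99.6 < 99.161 False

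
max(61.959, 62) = 62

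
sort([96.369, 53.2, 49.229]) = [49.229, 53.2, 96.369]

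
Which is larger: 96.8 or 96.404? 96.8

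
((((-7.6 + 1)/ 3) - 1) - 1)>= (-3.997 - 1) True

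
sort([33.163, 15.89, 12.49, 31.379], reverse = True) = [33.163, 31.379, 15.89, 12.49]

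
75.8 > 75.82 False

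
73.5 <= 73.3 False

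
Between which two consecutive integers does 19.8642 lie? 19 and 20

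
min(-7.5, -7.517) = -7.517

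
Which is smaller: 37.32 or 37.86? 37.32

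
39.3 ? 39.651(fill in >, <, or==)<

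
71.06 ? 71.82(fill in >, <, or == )<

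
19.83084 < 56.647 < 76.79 True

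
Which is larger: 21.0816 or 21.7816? 21.7816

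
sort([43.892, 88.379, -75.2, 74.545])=[-75.2, 43.892, 74.545, 88.379]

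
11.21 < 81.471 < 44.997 False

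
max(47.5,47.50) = 47.50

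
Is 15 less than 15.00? No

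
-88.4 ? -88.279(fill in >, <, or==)<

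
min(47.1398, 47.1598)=47.1398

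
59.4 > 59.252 True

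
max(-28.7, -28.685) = -28.685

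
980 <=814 False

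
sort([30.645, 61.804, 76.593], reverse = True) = [76.593, 61.804, 30.645]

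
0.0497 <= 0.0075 False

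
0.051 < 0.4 True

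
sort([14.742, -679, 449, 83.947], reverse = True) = [449, 83.947, 14.742, -679]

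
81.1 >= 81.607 False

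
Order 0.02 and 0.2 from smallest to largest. 0.02, 0.2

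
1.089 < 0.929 False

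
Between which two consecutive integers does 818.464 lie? 818 and 819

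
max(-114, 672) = 672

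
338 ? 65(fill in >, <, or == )>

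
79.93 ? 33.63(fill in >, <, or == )>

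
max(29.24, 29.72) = 29.72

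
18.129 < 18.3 True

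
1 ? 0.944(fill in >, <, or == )>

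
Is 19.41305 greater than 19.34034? Yes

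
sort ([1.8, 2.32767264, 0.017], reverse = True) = [2.32767264, 1.8, 0.017]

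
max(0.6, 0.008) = 0.6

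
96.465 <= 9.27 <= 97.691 False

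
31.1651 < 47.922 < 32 False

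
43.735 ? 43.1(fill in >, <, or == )>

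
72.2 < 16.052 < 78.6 False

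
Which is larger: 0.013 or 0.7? 0.7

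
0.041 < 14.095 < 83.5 True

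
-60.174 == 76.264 False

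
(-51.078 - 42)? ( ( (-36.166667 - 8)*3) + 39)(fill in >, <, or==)>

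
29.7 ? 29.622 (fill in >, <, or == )>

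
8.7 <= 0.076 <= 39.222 False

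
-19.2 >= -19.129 False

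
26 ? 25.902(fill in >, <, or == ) >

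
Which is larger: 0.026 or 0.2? 0.2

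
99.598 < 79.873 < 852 False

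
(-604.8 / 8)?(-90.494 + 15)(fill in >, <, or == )<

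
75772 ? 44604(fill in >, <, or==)>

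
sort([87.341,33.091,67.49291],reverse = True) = [87.341,67.49291,33.091]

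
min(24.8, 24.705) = 24.705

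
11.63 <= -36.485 False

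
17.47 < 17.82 True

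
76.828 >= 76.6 True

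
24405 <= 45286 True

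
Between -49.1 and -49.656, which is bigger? -49.1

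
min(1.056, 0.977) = 0.977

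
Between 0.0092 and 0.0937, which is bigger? 0.0937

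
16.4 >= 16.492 False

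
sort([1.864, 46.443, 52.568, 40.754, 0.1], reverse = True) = [52.568, 46.443, 40.754, 1.864, 0.1]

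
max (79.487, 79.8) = 79.8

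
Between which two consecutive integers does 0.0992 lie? 0 and 1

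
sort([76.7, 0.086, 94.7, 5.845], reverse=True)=[94.7, 76.7, 5.845, 0.086]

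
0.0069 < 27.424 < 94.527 True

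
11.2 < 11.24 True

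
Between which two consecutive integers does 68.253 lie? 68 and 69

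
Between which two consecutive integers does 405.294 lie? 405 and 406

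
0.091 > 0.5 False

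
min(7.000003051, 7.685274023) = 7.000003051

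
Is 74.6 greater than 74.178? Yes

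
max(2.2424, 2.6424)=2.6424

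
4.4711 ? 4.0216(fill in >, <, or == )>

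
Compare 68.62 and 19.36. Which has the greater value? 68.62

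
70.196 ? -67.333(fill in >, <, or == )>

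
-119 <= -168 False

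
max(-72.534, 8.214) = 8.214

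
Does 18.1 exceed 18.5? No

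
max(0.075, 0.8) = 0.8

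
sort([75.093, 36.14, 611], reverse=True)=[611, 75.093, 36.14]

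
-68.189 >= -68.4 True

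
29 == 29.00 True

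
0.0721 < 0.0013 False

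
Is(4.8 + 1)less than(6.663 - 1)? No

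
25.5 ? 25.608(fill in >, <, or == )<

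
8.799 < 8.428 False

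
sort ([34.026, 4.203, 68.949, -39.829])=[-39.829, 4.203, 34.026, 68.949]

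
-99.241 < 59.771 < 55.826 False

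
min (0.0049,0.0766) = 0.0049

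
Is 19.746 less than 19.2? No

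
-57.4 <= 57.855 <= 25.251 False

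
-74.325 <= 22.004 True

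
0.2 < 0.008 False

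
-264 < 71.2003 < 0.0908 False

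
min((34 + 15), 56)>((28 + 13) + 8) False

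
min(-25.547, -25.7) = -25.7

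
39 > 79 False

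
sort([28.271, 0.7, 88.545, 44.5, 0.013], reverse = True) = [88.545, 44.5, 28.271, 0.7, 0.013]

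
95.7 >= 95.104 True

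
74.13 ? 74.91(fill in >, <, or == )<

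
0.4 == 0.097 False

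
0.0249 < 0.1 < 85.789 True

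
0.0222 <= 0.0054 False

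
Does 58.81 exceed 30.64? Yes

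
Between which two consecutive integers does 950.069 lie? 950 and 951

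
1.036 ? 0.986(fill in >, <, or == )>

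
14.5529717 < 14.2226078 False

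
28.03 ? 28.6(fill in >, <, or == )<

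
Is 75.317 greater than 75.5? No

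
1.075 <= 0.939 False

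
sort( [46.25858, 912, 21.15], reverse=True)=[912, 46.25858, 21.15]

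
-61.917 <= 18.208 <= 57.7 True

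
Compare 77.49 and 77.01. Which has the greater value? 77.49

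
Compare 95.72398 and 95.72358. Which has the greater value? 95.72398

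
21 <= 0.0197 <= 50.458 False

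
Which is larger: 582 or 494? 582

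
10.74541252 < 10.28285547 False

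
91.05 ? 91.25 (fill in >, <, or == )<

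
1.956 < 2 True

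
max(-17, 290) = 290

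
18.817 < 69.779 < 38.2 False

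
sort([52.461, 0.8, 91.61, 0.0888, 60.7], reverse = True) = [91.61, 60.7, 52.461, 0.8, 0.0888]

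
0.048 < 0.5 True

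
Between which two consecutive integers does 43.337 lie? 43 and 44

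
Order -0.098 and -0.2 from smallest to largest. -0.2, -0.098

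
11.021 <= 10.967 False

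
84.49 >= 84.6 False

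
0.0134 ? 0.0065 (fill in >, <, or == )>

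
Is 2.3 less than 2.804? Yes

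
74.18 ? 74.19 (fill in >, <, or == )<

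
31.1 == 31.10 True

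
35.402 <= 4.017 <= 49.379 False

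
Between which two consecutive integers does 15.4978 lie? 15 and 16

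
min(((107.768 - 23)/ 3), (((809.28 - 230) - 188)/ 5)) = 28.256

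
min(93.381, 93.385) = 93.381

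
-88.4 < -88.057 True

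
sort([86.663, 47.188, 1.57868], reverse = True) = [86.663, 47.188, 1.57868]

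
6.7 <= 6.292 False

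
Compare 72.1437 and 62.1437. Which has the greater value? 72.1437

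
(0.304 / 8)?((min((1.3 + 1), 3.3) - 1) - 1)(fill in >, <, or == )<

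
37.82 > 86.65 False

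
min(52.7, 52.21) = 52.21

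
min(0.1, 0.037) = 0.037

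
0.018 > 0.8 False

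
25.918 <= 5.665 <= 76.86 False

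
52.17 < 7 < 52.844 False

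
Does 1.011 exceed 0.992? Yes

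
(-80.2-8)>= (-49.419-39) True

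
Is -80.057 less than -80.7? No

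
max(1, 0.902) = 1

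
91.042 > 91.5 False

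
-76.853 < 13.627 True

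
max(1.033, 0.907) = 1.033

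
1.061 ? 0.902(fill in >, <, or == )>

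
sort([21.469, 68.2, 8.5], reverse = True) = [68.2, 21.469, 8.5]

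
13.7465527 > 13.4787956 True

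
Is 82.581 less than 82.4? No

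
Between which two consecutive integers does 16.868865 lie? 16 and 17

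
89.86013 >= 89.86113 False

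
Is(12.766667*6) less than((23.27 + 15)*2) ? No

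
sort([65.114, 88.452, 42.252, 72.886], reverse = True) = [88.452, 72.886, 65.114, 42.252]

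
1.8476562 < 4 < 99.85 True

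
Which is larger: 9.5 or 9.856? 9.856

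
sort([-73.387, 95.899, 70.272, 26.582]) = [-73.387, 26.582, 70.272, 95.899]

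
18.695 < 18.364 False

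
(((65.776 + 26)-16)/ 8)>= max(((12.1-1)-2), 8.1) True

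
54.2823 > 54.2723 True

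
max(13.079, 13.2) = 13.2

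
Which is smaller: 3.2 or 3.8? 3.2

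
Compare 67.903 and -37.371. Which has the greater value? 67.903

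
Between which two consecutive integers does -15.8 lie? -16 and -15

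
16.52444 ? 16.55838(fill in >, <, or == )<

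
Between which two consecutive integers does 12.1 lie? 12 and 13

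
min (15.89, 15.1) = 15.1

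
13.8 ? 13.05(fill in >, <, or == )>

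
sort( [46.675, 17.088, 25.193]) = [17.088, 25.193, 46.675]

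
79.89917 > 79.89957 False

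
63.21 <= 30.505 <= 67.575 False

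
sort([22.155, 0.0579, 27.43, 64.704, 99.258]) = [0.0579, 22.155, 27.43, 64.704, 99.258]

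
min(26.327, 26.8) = 26.327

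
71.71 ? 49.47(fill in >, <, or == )>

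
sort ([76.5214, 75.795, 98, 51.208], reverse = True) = [98, 76.5214, 75.795, 51.208]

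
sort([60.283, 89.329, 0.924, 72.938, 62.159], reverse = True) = [89.329, 72.938, 62.159, 60.283, 0.924]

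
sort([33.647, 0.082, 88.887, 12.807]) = [0.082, 12.807, 33.647, 88.887]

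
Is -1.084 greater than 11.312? No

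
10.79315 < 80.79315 True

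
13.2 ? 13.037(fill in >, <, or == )>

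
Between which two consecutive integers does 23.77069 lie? 23 and 24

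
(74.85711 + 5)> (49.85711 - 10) True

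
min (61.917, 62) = 61.917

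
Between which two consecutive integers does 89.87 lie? 89 and 90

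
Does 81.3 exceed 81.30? No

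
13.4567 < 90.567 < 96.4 True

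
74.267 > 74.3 False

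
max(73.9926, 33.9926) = 73.9926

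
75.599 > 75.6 False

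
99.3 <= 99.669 True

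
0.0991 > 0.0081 True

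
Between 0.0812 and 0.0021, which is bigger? 0.0812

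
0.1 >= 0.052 True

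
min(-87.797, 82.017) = -87.797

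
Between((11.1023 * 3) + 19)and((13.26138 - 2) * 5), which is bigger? ((13.26138 - 2) * 5)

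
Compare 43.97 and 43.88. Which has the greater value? 43.97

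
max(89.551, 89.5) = 89.551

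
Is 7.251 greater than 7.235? Yes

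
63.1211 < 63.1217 True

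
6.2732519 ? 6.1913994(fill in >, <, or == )>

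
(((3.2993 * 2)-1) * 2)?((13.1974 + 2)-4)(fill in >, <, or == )<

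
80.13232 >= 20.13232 True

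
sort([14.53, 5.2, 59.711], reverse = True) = [59.711, 14.53, 5.2]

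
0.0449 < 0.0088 False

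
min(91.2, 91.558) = 91.2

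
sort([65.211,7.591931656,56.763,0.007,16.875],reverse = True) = [65.211,56.763,16.875,7.591931656,0.007]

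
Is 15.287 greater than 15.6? No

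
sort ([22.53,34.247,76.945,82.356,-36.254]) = [-36.254,22.53,34.247,76.945,82.356]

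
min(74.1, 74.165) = 74.1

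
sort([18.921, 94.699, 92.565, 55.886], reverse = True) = [94.699, 92.565, 55.886, 18.921]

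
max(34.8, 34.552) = 34.8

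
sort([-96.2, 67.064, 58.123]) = [-96.2, 58.123, 67.064]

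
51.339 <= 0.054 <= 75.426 False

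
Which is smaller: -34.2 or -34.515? -34.515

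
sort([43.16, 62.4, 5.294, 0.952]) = [0.952, 5.294, 43.16, 62.4]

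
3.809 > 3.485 True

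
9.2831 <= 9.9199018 True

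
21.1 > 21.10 False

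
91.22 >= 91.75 False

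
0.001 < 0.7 True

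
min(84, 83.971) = 83.971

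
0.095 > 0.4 False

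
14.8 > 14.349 True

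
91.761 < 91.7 False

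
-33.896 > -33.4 False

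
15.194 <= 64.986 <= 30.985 False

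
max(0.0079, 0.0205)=0.0205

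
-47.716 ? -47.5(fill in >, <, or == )<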